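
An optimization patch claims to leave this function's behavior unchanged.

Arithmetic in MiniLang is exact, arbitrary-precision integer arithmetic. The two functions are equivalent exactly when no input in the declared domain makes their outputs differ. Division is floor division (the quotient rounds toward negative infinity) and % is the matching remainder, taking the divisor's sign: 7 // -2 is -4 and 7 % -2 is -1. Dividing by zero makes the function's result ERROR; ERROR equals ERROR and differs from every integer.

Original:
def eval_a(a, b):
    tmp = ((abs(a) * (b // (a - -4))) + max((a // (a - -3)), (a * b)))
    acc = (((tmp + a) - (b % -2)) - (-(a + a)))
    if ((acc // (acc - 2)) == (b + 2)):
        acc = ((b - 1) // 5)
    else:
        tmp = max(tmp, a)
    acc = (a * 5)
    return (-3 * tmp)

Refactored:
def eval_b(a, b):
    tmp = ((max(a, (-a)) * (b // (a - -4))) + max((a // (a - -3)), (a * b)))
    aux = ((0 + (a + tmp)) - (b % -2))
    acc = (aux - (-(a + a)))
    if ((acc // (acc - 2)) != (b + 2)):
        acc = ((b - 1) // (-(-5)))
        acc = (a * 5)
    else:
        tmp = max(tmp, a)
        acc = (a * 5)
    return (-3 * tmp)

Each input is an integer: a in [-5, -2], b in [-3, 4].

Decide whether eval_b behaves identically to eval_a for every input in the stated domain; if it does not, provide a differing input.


There is a counterexample at a=-5, b=2: 15 on one side, 24 on the other.
eval_a: tmp = -8; acc = -23; ((acc // (acc - 2)) == (b + 2)) -> false; tmp = -5; acc = -25; return 15
eval_b: tmp = -8; aux = -13; acc = -23; ((acc // (acc - 2)) != (b + 2)) -> true; acc = 0; acc = -25; return 24
verdict: not equivalent; witness: a=-5, b=2


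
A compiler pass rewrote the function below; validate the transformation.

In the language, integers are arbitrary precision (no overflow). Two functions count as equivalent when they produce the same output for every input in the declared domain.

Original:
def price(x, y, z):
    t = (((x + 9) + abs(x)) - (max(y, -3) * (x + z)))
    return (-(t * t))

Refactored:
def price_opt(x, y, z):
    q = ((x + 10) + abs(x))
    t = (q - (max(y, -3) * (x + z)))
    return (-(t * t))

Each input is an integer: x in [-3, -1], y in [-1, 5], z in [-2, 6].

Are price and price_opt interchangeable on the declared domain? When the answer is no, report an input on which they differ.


Try x=-3, y=-1, z=-2.
price: t becomes 4; next final value -16
price_opt: q becomes 10; next t becomes 5; next final value -25
-16 and -25 differ, so these are not the same function on this domain.
verdict: not equivalent; witness: x=-3, y=-1, z=-2


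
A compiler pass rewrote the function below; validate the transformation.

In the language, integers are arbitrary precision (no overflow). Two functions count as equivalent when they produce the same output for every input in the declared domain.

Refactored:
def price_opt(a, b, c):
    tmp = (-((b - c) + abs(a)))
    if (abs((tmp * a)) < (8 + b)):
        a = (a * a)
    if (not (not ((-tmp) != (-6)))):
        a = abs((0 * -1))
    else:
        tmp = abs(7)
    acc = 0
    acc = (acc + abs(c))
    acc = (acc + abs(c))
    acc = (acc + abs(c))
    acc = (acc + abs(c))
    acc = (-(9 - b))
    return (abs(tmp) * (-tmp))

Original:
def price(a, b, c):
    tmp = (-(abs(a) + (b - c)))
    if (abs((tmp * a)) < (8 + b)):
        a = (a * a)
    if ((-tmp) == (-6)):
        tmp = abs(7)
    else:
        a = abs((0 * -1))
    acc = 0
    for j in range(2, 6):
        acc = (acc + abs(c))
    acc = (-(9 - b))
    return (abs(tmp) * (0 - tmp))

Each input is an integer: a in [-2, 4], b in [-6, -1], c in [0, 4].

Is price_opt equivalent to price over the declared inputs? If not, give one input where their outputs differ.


Equivalent — the differences include comparison usage differs, plus arithmetic usage differs, plus boolean connective usage differs, plus min/max/abs usage differs, plus local variable names differ, plus constant usage differs, plus statement counts differ, plus loop structure differs, yet no declared input distinguishes the two.
As a probe, take a=-1, b=-1, c=2: price runs tmp = 2; (abs((tmp * a)) < (8 + b)) -> true; a = 1; ((-tmp) == (-6)) -> false; a = 0; acc = 0; [j=2]; acc = 2; [j=3]; acc = 4; [j=4]; acc = 6; [j=5]; acc = 8; acc = -10; return -4; price_opt runs tmp = 2; (abs((tmp * a)) < (8 + b)) -> true; a = 1; (not (not ((-tmp) != (-6)))) -> true; a = 0; acc = 0; acc = 2; acc = 4; acc = 6; acc = 8; acc = -10; return -4; both end at -4.
An exhaustive pass over the 210 declared inputs shows identical outputs.
verdict: equivalent


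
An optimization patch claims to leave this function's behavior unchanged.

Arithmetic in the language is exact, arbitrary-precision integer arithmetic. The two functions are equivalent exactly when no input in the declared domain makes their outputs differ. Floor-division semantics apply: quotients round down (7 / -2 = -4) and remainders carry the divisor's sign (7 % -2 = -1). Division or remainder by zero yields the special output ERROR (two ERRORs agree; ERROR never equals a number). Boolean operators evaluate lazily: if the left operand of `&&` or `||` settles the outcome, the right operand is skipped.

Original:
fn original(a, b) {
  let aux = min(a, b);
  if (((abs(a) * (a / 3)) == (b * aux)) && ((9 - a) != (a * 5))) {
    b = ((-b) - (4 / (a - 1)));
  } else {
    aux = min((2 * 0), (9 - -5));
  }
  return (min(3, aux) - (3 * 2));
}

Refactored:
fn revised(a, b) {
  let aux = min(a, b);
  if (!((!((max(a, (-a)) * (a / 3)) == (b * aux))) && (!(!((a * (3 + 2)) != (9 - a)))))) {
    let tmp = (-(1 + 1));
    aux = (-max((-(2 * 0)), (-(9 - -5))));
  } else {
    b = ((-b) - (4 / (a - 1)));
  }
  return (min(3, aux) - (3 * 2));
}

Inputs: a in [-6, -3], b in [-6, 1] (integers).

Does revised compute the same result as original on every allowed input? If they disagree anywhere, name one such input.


These are not equivalent — on a=-6, b=-6 the outputs split (-6 vs -12).
original: aux becomes -6; next (((abs(a) * (a / 3)) == (b * aux)) && ((9 - a) != (a * 5))) evaluates to false; next aux becomes 0; next final value -6
revised: aux becomes -6; next (!((!((max(a, (-a)) * (a / 3)) == (b * aux))) && (!(!((a * (3 + 2)) != (9 - a)))))) evaluates to false; next b becomes 7; next final value -12
verdict: not equivalent; witness: a=-6, b=-6


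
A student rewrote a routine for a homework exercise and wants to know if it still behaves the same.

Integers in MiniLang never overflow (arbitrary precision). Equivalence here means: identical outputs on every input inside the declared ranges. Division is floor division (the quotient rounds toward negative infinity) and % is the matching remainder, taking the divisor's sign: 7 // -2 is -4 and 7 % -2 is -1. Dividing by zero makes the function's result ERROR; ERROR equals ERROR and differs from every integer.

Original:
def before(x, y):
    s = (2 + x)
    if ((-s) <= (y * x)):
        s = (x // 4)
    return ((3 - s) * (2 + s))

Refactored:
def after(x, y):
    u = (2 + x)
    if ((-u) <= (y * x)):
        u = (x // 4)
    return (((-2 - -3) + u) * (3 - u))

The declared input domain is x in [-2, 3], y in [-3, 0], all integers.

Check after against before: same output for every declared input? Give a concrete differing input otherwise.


Consider the input x=-2, y=-3.
before: s := 0 | ((-s) <= (y * x)): true | s := -1 | result 4
after: u := 0 | ((-u) <= (y * x)): true | u := -1 | result 0
4 and 0 differ, so these are not the same function on this domain.
verdict: not equivalent; witness: x=-2, y=-3


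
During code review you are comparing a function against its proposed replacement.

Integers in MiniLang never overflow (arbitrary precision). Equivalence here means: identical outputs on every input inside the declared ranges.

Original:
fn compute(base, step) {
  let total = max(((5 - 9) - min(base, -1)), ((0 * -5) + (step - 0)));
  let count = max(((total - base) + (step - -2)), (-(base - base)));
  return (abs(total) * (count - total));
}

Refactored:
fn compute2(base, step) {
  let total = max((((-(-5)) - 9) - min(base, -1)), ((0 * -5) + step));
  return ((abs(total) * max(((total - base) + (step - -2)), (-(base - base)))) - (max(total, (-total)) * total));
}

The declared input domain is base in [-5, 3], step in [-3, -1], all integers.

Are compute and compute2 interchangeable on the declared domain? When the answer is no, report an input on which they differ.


Comparing the listings, the differences include: constant usage differs; also local variable names differ; also arithmetic usage differs; also statement counts differ; also min/max/abs usage differs.
One worked example (base=-3, step=-1) — compute: total becomes -1; next count becomes 3; next final value 4; compute2: total becomes -1; next final value 4; agreement on 4.
Sweeping the whole domain (27 inputs) finds no disagreement.
verdict: equivalent


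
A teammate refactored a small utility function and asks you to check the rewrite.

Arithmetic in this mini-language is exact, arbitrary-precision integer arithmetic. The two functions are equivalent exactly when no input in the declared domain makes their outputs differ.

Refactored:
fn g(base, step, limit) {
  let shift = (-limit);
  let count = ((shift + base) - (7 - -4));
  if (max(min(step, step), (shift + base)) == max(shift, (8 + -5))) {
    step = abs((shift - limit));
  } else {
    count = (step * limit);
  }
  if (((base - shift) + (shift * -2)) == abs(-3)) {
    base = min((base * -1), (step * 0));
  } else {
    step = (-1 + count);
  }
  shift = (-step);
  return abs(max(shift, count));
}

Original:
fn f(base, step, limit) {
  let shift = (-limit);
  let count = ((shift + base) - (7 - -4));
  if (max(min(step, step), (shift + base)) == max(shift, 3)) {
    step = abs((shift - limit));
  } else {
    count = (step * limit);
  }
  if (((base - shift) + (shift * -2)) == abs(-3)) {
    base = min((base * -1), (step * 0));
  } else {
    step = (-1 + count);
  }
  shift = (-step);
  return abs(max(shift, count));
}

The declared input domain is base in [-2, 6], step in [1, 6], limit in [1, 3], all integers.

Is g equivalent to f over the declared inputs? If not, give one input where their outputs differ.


Comparing the listings, the differences include: arithmetic usage differs, constant usage differs.
Spot check at base=-2, step=3, limit=2 — f: shift := -2 | count := -15 | (max(min(step, step), (shift + base)) == max(shift, 3)): true | step := 4 | (((base - shift) + (shift * -2)) == abs(-3)): false | step := -16 | shift := 16 | result 16. g: shift := -2 | count := -15 | (max(min(step, step), (shift + base)) == max(shift, (8 + -5))): true | step := 4 | (((base - shift) + (shift * -2)) == abs(-3)): false | step := -16 | shift := 16 | result 16. Both give 16.
Checked all 162 inputs in the declared domain: the outputs agree on every one.
verdict: equivalent


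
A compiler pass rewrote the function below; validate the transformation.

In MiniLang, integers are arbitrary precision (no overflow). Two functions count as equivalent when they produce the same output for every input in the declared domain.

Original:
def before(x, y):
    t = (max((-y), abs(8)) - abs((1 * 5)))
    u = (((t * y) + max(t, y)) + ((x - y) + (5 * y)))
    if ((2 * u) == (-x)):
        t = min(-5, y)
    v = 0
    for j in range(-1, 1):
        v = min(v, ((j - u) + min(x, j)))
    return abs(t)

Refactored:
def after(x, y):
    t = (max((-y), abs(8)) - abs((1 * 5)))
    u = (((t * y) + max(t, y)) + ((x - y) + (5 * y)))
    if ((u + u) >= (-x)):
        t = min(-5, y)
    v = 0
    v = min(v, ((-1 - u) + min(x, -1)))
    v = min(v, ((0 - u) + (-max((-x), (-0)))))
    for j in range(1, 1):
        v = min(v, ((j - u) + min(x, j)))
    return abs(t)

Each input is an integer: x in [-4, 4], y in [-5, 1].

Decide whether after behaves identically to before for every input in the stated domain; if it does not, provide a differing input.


There is a counterexample at x=-4, y=1: 3 on one side, 5 on the other.
before: t := 3 | u := 6 | ((2 * u) == (-x)): false | v := 0 | iter j=-1: | v := -11 | iter j=0: | v := -11 | result 3
after: t := 3 | u := 6 | ((u + u) >= (-x)): true | t := -5 | v := 0 | v := -11 | v := -11 | loop over j: empty range | result 5
verdict: not equivalent; witness: x=-4, y=1


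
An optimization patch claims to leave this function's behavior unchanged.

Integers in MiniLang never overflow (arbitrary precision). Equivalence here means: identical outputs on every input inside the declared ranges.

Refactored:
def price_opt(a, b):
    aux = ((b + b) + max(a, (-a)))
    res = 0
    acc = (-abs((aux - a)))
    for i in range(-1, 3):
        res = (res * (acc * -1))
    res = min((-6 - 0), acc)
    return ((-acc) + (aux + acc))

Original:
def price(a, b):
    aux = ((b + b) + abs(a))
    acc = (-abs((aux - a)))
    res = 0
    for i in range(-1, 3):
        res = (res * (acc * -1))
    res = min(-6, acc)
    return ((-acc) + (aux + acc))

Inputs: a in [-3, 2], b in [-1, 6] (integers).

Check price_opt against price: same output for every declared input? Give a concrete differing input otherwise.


This is a faithful refactor — arithmetic usage differs, and constant usage differs, and min/max/abs usage differs, but the computed results match everywhere.
Spot check at a=1, b=4 — price: aux=9, then acc=-8, then res=0, then (i=-1), then res=0, then (i=0), then res=0, then (i=1), then res=0, then (i=2), then res=0, then res=-8, then returns 9. price_opt: aux=9, then res=0, then acc=-8, then (i=-1), then res=0, then (i=0), then res=0, then (i=1), then res=0, then (i=2), then res=0, then res=-8, then returns 9. Both give 9.
Across all 48 domain points the two functions coincide.
verdict: equivalent


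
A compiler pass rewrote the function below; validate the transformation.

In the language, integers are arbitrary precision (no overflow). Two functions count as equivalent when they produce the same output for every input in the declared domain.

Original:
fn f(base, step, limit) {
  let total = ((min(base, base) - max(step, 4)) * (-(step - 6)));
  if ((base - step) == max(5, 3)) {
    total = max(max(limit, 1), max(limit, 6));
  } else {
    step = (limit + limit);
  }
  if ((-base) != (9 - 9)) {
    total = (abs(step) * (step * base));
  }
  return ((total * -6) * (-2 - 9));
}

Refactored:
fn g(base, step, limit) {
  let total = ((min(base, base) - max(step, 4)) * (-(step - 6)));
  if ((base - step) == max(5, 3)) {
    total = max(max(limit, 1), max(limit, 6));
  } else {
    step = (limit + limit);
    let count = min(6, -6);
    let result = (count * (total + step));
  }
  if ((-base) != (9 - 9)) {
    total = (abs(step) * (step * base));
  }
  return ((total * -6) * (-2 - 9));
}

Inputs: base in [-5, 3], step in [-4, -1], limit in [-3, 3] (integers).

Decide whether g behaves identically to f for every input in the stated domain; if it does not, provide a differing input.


Comparing the listings, the differences include: arithmetic usage differs; also local variable names differ; also constant usage differs; also statement counts differ; also min/max/abs usage differs.
One worked example (base=-2, step=-3, limit=1) — f: total=-54, then ((base - step) == max(5, 3)) is false, then step=2, then ((-base) != (9 - 9)) is true, then total=-8, then returns -528; g: total=-54, then ((base - step) == max(5, 3)) is false, then step=2, then count=-6, then result=312, then ((-base) != (9 - 9)) is true, then total=-8, then returns -528; agreement on -528.
Every one of the 252 inputs gives matching results.
verdict: equivalent


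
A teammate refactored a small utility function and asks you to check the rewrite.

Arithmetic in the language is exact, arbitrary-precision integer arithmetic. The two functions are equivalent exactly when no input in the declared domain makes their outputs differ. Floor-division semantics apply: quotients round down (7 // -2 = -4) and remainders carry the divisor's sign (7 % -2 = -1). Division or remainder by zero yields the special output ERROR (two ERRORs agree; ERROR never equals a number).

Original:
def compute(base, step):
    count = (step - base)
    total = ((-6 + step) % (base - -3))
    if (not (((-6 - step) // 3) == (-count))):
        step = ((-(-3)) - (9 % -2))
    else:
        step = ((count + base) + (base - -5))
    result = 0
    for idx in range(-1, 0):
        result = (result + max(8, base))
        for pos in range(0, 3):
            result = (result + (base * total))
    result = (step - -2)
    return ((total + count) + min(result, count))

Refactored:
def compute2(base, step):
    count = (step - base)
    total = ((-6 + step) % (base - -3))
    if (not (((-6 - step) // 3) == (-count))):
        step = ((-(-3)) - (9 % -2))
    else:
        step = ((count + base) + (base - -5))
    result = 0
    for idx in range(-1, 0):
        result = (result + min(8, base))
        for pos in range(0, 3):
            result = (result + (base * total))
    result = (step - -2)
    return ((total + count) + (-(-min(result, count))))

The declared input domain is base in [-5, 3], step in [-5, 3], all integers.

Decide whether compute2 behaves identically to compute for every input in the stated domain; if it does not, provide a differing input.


Equivalent. Although `max(8, base)` became `min(8, base)`, no input in the stated domain can expose it.
Checked all 81 inputs in the declared domain: the outputs agree on every one.
Spot check at base=2, step=-3 — compute: count becomes -5; next total becomes 1; next (not (((-6 - step) // 3) == (-count))) evaluates to true; next step becomes 4; next result becomes 0; next at idx=-1:; next result becomes 8; next at pos=0:; next result becomes 10; next at pos=1:; next result becomes 12; next at pos=2:; next result becomes 14; next result becomes 6; next final value -9. compute2: count becomes -5; next total becomes 1; next (not (((-6 - step) // 3) == (-count))) evaluates to true; next step becomes 4; next result becomes 0; next at idx=-1:; next result becomes 2; next at pos=0:; next result becomes 4; next at pos=1:; next result becomes 6; next at pos=2:; next result becomes 8; next result becomes 6; next final value -9. Both give -9.
verdict: equivalent


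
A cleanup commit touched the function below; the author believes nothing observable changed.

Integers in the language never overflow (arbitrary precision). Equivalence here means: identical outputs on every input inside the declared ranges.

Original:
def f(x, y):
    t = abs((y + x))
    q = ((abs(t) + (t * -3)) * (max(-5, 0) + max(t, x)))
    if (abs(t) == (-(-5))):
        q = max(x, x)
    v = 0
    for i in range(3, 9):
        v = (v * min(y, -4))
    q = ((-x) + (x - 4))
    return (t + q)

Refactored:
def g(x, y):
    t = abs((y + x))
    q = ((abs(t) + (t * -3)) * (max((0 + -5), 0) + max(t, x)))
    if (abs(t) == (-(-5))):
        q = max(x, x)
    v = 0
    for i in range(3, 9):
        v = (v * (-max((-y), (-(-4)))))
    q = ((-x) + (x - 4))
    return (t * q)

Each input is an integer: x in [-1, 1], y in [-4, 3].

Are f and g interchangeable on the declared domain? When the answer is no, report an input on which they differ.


Not equivalent: x=-1, y=-4 separates them (1 vs -20).
f: t = 5; q = -50; (abs(t) == (-(-5))) -> true; q = -1; v = 0; [i=3]; v = 0; [i=4]; v = 0; [i=5]; v = 0; [i=6]; v = 0; [i=7]; v = 0; [i=8]; v = 0; q = -4; return 1
g: t = 5; q = -50; (abs(t) == (-(-5))) -> true; q = -1; v = 0; [i=3]; v = 0; [i=4]; v = 0; [i=5]; v = 0; [i=6]; v = 0; [i=7]; v = 0; [i=8]; v = 0; q = -4; return -20
verdict: not equivalent; witness: x=-1, y=-4


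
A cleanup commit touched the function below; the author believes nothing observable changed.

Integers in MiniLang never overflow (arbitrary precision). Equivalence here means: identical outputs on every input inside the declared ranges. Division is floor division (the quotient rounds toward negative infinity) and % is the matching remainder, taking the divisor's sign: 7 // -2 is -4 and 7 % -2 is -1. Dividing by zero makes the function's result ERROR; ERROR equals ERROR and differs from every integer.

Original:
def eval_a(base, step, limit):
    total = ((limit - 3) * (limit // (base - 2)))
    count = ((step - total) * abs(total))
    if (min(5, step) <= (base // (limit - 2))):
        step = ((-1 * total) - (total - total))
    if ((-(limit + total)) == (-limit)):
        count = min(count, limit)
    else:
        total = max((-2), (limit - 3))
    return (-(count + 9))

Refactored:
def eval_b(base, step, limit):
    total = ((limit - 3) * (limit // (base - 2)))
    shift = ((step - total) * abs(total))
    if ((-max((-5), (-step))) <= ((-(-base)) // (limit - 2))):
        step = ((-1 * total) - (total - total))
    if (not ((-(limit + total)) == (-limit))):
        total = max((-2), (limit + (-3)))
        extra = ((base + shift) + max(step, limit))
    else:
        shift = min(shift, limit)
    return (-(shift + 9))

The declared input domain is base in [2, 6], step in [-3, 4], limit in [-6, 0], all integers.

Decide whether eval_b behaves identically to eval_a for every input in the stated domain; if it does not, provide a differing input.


This is a faithful refactor — arithmetic usage differs; boolean connective usage differs; statement counts differ; min/max/abs usage differs; local variable names differ, but the computed results match everywhere.
Spot check at base=4, step=2, limit=-1 — eval_a: total becomes 4; next count becomes -8; next (min(5, step) <= (base // (limit - 2))) evaluates to false; next ((-(limit + total)) == (-limit)) evaluates to false; next total becomes -2; next final value -1. eval_b: total becomes 4; next shift becomes -8; next ((-max((-5), (-step))) <= ((-(-base)) // (limit - 2))) evaluates to false; next (not ((-(limit + total)) == (-limit))) evaluates to true; next total becomes -2; next extra becomes -2; next final value -1. Both give -1.
Checked all 280 inputs in the declared domain: the outputs agree on every one.
verdict: equivalent


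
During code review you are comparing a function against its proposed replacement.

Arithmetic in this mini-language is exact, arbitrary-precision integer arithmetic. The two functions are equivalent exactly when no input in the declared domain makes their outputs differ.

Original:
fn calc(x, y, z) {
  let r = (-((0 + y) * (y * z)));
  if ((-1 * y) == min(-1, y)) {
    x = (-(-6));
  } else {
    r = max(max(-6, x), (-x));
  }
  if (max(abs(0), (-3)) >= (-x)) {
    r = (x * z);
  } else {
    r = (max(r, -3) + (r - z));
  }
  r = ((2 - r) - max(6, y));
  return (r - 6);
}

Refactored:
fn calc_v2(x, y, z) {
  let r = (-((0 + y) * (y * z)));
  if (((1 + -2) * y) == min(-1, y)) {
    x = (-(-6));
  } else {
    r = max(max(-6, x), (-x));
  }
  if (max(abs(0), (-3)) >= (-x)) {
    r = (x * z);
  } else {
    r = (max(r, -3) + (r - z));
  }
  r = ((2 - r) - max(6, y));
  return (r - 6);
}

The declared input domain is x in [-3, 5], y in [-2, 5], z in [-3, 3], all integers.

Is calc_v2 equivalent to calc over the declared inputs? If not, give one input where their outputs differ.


Comparing the listings, the differences include: arithmetic usage differs, constant usage differs.
As a probe, take x=0, y=-1, z=-2: calc runs r = 2; ((-1 * y) == min(-1, y)) -> false; r = 0; (max(abs(0), (-3)) >= (-x)) -> true; r = 0; r = -4; return -10; calc_v2 runs r = 2; (((1 + -2) * y) == min(-1, y)) -> false; r = 0; (max(abs(0), (-3)) >= (-x)) -> true; r = 0; r = -4; return -10; both end at -10.
Sweeping the whole domain (504 inputs) finds no disagreement.
verdict: equivalent


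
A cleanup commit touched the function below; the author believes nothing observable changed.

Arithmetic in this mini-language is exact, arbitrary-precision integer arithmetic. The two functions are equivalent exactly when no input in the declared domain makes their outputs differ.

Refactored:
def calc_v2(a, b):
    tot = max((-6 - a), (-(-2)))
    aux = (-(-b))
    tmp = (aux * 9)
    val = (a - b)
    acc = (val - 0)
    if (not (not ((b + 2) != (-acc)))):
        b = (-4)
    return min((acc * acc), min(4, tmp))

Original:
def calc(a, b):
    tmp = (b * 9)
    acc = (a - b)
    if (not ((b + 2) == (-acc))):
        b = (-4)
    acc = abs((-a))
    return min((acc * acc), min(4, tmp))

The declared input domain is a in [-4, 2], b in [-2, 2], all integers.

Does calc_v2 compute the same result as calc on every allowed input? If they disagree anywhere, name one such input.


Try a=-1, b=1.
calc: tmp = 9; acc = -2; (not ((b + 2) == (-acc))) -> true; b = -4; acc = 1; return 1
calc_v2: tot = 2; aux = 1; tmp = 9; val = -2; acc = -2; (not (not ((b + 2) != (-acc)))) -> true; b = -4; return 4
1 against 4: the behavior changed.
verdict: not equivalent; witness: a=-1, b=1


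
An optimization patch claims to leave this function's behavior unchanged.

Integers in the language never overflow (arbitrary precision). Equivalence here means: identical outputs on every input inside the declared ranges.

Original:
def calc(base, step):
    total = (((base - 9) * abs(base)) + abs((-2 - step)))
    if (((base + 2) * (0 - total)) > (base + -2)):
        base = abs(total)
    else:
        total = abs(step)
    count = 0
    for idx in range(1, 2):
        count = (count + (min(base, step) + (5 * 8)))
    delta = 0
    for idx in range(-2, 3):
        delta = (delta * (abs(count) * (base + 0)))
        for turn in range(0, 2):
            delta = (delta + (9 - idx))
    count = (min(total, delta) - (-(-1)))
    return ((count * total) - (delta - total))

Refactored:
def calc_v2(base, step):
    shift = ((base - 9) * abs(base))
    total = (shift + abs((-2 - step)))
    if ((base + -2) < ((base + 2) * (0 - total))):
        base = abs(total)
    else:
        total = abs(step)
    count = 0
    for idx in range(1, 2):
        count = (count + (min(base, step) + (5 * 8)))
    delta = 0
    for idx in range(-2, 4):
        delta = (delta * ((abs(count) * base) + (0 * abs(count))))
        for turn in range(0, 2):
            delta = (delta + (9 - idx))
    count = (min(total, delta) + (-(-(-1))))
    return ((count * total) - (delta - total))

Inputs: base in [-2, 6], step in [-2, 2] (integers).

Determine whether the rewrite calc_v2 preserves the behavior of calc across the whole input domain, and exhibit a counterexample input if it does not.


Run the pair on base=-2, step=-2.
calc: total=-22, then (((base + 2) * (0 - total)) > (base + -2)) is true, then base=22, then count=0, then (idx=1), then count=38, then delta=0, then (idx=-2), then delta=0, then (turn=0), then delta=11, then (turn=1), then delta=22, then (idx=-1), then delta=18392, then (turn=0), then delta=18402, then (turn=1), then delta=18412, then (idx=0), then delta=15392432, then (turn=0), then delta=15392441, then (turn=1), then delta=15392450, then (idx=1), then delta=12868088200, then (turn=0), then delta=12868088208, then (turn=1), then delta=12868088216, then (idx=2), then delta=10757721748576, then (turn=0), then delta=10757721748583, then (turn=1), then delta=10757721748590, then count=-23, then returns -10757721748106
calc_v2: shift=-22, then total=-22, then ((base + -2) < ((base + 2) * (0 - total))) is true, then base=22, then count=0, then (idx=1), then count=38, then delta=0, then (idx=-2), then delta=0, then (turn=0), then delta=11, then (turn=1), then delta=22, then (idx=-1), then delta=18392, then (turn=0), then delta=18402, then (turn=1), then delta=18412, then (idx=0), then delta=15392432, then (turn=0), then delta=15392441, then (turn=1), then delta=15392450, then (idx=1), then delta=12868088200, then (turn=0), then delta=12868088208, then (turn=1), then delta=12868088216, then (idx=2), then delta=10757721748576, then (turn=0), then delta=10757721748583, then (turn=1), then delta=10757721748590, then (idx=3), then delta=8993455381821240, then (turn=0), then delta=8993455381821246, then (turn=1), then delta=8993455381821252, then count=-23, then returns -8993455381820768
-10757721748106 and -8993455381820768 differ, so these are not the same function on this domain.
verdict: not equivalent; witness: base=-2, step=-2


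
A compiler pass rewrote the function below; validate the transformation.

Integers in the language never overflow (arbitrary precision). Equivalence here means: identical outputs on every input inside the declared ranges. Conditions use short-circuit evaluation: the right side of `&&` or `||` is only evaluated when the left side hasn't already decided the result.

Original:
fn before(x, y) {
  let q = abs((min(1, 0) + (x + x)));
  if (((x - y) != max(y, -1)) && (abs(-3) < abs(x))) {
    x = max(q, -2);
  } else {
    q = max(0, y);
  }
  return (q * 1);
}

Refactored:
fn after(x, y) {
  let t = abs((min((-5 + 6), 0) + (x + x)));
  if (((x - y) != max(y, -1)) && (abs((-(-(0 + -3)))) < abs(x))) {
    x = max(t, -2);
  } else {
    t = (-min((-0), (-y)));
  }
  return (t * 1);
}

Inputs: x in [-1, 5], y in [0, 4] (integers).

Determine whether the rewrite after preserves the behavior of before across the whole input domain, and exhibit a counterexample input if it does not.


Comparing the listings, the differences include: local variable names differ, arithmetic usage differs, constant usage differs, min/max/abs usage differs.
One worked example (x=0, y=1) — before: q := 0 | (((x - y) != max(y, -1)) && (abs(-3) < abs(x))): false | q := 1 | result 1; after: t := 0 | (((x - y) != max(y, -1)) && (abs((-(-(0 + -3)))) < abs(x))): false | t := 1 | result 1; agreement on 1.
Across all 35 domain points the two functions coincide.
verdict: equivalent


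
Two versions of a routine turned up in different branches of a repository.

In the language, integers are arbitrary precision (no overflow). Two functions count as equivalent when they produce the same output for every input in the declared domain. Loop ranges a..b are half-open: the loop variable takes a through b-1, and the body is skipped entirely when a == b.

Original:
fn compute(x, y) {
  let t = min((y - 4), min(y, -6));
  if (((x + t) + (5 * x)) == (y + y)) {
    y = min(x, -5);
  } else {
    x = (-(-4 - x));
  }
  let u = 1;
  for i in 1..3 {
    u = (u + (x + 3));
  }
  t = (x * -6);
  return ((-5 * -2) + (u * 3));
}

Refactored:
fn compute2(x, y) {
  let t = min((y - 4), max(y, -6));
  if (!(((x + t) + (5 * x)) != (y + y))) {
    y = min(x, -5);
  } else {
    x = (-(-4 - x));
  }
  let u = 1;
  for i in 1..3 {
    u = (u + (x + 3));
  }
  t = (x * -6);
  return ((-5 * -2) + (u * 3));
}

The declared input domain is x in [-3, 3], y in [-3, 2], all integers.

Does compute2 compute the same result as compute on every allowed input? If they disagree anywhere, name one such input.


At x=1, y=0: compute gives 37, compute2 gives 61.
verdict: not equivalent; witness: x=1, y=0


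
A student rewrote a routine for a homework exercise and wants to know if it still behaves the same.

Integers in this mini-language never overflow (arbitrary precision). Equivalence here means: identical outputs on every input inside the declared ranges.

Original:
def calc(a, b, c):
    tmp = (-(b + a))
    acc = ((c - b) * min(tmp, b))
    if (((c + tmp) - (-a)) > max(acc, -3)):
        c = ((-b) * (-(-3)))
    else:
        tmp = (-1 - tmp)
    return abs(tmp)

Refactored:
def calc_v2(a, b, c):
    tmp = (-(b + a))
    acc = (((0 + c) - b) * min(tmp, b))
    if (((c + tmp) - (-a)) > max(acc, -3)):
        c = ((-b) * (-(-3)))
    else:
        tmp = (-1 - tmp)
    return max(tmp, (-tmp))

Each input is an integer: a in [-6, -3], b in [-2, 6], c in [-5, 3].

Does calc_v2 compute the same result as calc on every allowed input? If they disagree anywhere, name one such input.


Behavior is preserved: although min/max/abs usage differs, and arithmetic usage differs, and constant usage differs, the outputs never diverge.
Tracing a=-5, b=-2, c=-5: calc: tmp = 7; acc = 6; (((c + tmp) - (-a)) > max(acc, -3)) -> false; tmp = -8; return 8 | calc_v2: tmp = 7; acc = 6; (((c + tmp) - (-a)) > max(acc, -3)) -> false; tmp = -8; return 8 — matching result 8.
Sweeping the whole domain (324 inputs) finds no disagreement.
verdict: equivalent


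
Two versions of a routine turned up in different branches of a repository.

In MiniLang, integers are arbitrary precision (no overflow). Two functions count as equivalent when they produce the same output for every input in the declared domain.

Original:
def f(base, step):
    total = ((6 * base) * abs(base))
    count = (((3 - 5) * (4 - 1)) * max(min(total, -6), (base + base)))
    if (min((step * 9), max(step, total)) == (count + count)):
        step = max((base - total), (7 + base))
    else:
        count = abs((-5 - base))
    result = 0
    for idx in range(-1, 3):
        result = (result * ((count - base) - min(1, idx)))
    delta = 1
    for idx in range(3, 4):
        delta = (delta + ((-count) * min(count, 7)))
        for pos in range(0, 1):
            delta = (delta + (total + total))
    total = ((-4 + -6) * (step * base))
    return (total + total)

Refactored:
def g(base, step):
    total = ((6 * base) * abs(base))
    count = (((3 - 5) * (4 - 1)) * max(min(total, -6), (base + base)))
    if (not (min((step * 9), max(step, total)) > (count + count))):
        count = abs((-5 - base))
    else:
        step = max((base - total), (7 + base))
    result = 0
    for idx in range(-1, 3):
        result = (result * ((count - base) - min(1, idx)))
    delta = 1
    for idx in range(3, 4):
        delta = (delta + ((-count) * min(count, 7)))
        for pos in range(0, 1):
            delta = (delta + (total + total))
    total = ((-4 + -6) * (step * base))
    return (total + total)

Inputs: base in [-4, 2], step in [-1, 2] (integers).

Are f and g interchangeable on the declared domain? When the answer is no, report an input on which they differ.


Consider the input base=1, step=-1.
f: total := 6 | count := -12 | (min((step * 9), max(step, total)) == (count + count)): false | count := 6 | result := 0 | iter idx=-1: | result := 0 | iter idx=0: | result := 0 | iter idx=1: | result := 0 | iter idx=2: | result := 0 | delta := 1 | iter idx=3: | delta := -35 | iter pos=0: | delta := -23 | total := 10 | result 20
g: total := 6 | count := -12 | (not (min((step * 9), max(step, total)) > (count + count))): false | step := 8 | result := 0 | iter idx=-1: | result := 0 | iter idx=0: | result := 0 | iter idx=1: | result := 0 | iter idx=2: | result := 0 | delta := 1 | iter idx=3: | delta := -143 | iter pos=0: | delta := -131 | total := -80 | result -160
20 and -160 differ, so these are not the same function on this domain.
verdict: not equivalent; witness: base=1, step=-1


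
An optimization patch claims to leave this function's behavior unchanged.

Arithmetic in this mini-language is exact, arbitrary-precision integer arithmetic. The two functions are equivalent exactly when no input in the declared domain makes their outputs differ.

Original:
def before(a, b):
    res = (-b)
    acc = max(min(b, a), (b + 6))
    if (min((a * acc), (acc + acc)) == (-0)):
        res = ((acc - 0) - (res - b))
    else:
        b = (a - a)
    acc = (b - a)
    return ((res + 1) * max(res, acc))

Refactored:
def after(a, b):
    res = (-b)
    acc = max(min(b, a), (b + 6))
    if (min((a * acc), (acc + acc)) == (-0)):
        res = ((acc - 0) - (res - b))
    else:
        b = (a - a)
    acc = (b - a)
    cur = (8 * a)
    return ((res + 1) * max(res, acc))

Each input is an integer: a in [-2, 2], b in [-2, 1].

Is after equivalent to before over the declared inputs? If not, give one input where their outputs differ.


This is a faithful refactor — arithmetic usage differs; local variable names differ; statement counts differ; constant usage differs, but the computed results match everywhere.
Spot check at a=0, b=0 — before: res becomes 0; next acc becomes 6; next (min((a * acc), (acc + acc)) == (-0)) evaluates to true; next res becomes 6; next acc becomes 0; next final value 42. after: res becomes 0; next acc becomes 6; next (min((a * acc), (acc + acc)) == (-0)) evaluates to true; next res becomes 6; next acc becomes 0; next cur becomes 0; next final value 42. Both give 42.
Every one of the 20 inputs gives matching results.
verdict: equivalent


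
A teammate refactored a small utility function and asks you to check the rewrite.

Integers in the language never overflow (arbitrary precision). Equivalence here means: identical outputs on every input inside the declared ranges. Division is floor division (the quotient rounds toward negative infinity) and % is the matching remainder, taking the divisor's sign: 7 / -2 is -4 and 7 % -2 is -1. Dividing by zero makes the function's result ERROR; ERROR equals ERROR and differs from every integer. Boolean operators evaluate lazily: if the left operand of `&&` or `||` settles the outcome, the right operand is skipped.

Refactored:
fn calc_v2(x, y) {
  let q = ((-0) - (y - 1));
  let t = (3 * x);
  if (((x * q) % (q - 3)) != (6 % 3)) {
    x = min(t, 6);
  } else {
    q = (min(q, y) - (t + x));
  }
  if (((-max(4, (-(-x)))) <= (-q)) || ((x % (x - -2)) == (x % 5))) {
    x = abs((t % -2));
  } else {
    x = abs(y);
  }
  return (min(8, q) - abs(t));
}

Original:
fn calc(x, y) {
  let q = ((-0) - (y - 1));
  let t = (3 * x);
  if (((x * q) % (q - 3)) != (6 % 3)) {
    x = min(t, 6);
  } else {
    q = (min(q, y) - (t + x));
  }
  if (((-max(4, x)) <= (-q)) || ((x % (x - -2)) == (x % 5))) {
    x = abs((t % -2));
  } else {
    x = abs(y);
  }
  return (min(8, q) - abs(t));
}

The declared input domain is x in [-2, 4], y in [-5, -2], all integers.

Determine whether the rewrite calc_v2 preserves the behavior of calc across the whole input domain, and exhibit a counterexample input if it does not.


The two versions differ — the changes include same computation, different form.
Spot check at x=1, y=-2 — calc: q := 3 | t := 3 | divide-by-zero, output ERROR. calc_v2: q := 3 | t := 3 | divide-by-zero, output ERROR. Both give ERROR.
Across all 28 domain points the two functions coincide.
verdict: equivalent


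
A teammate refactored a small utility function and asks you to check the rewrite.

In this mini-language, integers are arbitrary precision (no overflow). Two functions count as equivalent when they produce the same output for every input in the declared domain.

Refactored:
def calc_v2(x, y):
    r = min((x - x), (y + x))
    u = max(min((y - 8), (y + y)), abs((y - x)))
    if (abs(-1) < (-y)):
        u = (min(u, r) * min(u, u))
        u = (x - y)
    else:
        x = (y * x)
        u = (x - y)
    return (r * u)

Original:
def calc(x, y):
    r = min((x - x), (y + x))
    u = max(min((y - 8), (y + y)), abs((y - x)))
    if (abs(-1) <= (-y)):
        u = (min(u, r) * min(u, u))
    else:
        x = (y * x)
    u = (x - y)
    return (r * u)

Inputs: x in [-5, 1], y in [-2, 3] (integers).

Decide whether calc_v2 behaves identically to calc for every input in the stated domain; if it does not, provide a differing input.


Not equivalent: x=-5, y=-1 separates them (24 vs -36).
calc: r := -6 | u := 4 | (abs(-1) <= (-y)): true | u := -24 | u := -4 | result 24
calc_v2: r := -6 | u := 4 | (abs(-1) < (-y)): false | x := 5 | u := 6 | result -36
verdict: not equivalent; witness: x=-5, y=-1


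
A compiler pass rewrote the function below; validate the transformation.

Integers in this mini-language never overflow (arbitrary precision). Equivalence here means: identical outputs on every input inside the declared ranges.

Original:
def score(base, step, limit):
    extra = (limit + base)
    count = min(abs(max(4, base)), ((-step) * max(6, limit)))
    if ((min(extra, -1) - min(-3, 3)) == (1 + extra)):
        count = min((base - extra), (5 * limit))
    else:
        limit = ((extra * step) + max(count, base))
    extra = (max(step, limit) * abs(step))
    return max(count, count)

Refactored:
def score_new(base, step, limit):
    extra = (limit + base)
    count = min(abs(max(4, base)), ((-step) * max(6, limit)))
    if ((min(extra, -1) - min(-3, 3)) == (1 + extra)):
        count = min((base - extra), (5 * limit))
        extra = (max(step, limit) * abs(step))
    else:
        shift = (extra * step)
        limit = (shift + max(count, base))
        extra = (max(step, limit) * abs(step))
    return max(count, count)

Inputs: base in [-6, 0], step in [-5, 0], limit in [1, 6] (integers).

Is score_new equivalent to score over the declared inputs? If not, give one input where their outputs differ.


The two are interchangeable: arithmetic usage differs; and statement counts differ; and min/max/abs usage differs; and local variable names differ, and every declared input agrees.
Tracing base=-6, step=-3, limit=4: score: extra becomes -2; next count becomes 4; next ((min(extra, -1) - min(-3, 3)) == (1 + extra)) evaluates to false; next limit becomes 10; next extra becomes 30; next final value 4 | score_new: extra becomes -2; next count becomes 4; next ((min(extra, -1) - min(-3, 3)) == (1 + extra)) evaluates to false; next shift becomes 6; next limit becomes 10; next extra becomes 30; next final value 4 — matching result 4.
Every one of the 252 inputs gives matching results.
verdict: equivalent
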